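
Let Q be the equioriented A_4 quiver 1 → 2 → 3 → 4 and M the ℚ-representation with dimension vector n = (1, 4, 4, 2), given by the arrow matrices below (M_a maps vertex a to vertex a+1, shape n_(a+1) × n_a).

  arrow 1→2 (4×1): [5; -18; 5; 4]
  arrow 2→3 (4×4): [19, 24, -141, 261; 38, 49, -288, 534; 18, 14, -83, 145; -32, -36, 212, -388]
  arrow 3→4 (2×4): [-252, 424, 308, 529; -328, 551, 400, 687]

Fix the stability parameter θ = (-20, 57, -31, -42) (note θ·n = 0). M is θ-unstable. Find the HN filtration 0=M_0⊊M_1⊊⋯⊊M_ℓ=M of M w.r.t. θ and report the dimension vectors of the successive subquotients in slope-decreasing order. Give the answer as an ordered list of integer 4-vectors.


Barcode: M ≅ I[1,3], I[2,2], I[2,4]^2, I[3,3]. HN layers by μ_θ (5 steps, strictly decreasing):
  μ^(1)=57; μ^(2)=13; μ^(3)=-16/3; μ^(4)=-20; μ^(5)=-31

((0, 1, 0, 0); (0, 1, 1, 0); (0, 2, 2, 2); (1, 0, 0, 0); (0, 0, 1, 0))


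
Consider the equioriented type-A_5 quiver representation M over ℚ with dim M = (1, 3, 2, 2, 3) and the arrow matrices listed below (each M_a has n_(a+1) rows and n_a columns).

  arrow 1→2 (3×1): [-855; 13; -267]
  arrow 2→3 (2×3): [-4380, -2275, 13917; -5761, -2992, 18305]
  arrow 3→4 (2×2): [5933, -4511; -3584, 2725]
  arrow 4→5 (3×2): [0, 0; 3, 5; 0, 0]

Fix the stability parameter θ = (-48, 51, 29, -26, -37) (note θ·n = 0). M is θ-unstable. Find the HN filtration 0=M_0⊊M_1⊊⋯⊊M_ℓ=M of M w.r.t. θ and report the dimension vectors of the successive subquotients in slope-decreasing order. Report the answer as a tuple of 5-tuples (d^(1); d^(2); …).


Interval decomposition of M: I[1,5], I[2,2], I[2,4], I[5,5]^2.
HN type (ℓ=5): μ^(1)=51; μ^(2)=18; μ^(3)=17/4; μ^(4)=-37; μ^(5)=-48

((0, 1, 0, 0, 0); (0, 1, 1, 1, 0); (0, 1, 1, 1, 1); (0, 0, 0, 0, 2); (1, 0, 0, 0, 0))


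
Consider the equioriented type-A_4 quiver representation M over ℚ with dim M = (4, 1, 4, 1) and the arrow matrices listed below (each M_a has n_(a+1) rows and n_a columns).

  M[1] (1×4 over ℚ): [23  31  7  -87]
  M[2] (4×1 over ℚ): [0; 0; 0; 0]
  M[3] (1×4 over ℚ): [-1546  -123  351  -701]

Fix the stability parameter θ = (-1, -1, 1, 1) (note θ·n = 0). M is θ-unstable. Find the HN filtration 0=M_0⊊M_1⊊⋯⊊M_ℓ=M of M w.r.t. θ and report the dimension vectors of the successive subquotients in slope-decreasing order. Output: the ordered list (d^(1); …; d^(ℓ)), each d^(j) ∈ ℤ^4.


Via rank(M_{q-1}∘⋯∘M_p): M ≅ I[1,1]^3, I[1,2], I[3,3]^3, I[3,4].
μ_θ-semistable layers: μ^(1)=1; μ^(2)=-1

((0, 0, 4, 1); (4, 1, 0, 0))


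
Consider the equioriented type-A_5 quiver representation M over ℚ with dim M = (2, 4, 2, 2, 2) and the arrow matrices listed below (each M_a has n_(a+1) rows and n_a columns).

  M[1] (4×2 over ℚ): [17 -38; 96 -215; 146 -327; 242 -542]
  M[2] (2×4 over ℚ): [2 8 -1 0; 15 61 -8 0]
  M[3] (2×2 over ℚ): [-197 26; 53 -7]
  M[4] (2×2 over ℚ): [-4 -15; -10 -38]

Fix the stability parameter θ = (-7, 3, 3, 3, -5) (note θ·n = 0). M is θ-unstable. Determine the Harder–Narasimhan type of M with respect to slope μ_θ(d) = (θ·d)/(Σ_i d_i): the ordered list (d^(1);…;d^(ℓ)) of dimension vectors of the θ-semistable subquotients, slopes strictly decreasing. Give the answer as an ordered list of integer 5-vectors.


Interval decomposition of M: I[1,5]^2, I[2,2]^2.
HN type (ℓ=3): μ^(1)=3; μ^(2)=1; μ^(3)=-7

((0, 2, 0, 0, 0); (0, 2, 2, 2, 2); (2, 0, 0, 0, 0))


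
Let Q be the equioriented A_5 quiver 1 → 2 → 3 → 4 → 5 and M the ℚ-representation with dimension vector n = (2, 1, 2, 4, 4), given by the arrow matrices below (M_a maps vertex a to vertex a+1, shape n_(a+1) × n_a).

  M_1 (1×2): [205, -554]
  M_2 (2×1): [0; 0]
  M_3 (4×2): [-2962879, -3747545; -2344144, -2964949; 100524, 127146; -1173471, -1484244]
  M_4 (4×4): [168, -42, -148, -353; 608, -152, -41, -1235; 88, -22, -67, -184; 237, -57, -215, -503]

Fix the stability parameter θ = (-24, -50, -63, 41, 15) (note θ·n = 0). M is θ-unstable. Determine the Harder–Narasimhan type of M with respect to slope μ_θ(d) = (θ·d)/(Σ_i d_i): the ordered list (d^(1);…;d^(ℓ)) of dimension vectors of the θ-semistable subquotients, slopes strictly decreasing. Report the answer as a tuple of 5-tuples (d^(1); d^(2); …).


Interval decomposition of M: I[1,1], I[1,2], I[3,5]^2, I[4,4], I[4,5], I[5,5].
HN type (ℓ=6): μ^(1)=41; μ^(2)=28; μ^(3)=15; μ^(4)=-24; μ^(5)=-37; μ^(6)=-63

((0, 0, 0, 1, 0); (0, 0, 0, 3, 3); (0, 0, 0, 0, 1); (1, 0, 0, 0, 0); (1, 1, 0, 0, 0); (0, 0, 2, 0, 0))


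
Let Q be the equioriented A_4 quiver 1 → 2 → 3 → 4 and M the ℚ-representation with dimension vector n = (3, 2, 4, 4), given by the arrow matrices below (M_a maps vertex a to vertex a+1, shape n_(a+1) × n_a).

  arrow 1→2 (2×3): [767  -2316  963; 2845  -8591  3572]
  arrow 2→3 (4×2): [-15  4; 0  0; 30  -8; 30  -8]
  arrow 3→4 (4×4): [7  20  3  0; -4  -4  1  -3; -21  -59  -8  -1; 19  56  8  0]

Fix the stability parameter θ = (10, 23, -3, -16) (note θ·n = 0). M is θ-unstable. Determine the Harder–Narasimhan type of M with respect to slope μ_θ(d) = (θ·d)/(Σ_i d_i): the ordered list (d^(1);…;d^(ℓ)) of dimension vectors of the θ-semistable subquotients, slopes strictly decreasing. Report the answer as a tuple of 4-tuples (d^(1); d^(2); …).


Interval decomposition of M: I[1,1], I[1,2], I[1,4], I[3,4]^3.
HN type (ℓ=4): μ^(1)=23; μ^(2)=10; μ^(3)=7/2; μ^(4)=-19/2

((0, 1, 0, 0); (2, 0, 0, 0); (1, 1, 1, 1); (0, 0, 3, 3))


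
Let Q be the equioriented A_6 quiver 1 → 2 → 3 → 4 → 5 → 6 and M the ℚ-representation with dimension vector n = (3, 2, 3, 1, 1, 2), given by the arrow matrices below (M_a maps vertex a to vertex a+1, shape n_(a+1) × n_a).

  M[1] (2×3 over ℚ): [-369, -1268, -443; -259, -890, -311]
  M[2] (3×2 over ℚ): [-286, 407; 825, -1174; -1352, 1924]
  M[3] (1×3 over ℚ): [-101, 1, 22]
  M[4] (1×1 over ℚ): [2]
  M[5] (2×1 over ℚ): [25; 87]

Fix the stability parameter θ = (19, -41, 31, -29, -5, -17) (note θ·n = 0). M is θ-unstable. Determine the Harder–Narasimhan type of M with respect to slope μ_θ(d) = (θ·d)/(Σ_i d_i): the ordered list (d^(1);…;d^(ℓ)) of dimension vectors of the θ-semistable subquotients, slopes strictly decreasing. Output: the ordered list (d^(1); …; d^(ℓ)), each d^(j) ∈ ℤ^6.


Via rank(M_{q-1}∘⋯∘M_p): M ≅ I[1,1], I[1,3], I[1,6], I[3,3], I[6,6].
μ_θ-semistable layers: μ^(1)=31; μ^(2)=19; μ^(3)=-5; μ^(4)=-11; μ^(5)=-17

((0, 0, 2, 0, 0, 0); (1, 0, 0, 0, 0, 0); (0, 0, 1, 1, 1, 1); (2, 2, 0, 0, 0, 0); (0, 0, 0, 0, 0, 1))


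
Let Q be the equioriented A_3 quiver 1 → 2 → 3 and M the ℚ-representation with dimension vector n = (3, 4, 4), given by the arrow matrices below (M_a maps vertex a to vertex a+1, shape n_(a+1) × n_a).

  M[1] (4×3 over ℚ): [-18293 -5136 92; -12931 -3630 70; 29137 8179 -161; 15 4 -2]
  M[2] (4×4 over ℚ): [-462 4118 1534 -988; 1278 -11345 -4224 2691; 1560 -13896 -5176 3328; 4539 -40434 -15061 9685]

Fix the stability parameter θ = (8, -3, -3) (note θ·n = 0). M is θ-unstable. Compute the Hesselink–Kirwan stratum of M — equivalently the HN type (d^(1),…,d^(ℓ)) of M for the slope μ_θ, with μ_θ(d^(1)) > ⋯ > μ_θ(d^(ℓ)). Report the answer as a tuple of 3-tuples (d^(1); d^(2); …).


Via rank(M_{q-1}∘⋯∘M_p): M ≅ I[1,2], I[1,3]^2, I[2,2], I[3,3]^2.
μ_θ-semistable layers: μ^(1)=5/2; μ^(2)=2/3; μ^(3)=-3

((1, 1, 0); (2, 2, 2); (0, 1, 2))


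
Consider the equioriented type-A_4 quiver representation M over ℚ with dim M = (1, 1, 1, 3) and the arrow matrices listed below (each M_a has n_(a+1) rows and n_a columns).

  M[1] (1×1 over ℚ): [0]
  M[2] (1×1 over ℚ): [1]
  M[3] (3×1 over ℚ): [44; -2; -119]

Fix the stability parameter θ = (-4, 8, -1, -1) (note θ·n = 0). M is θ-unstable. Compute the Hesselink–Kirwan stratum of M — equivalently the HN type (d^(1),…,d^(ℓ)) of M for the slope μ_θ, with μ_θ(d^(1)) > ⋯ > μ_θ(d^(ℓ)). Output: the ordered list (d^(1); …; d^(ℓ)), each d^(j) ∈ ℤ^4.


Via rank(M_{q-1}∘⋯∘M_p): M ≅ I[1,1], I[2,4], I[4,4]^2.
μ_θ-semistable layers: μ^(1)=2; μ^(2)=-1; μ^(3)=-4

((0, 1, 1, 1); (0, 0, 0, 2); (1, 0, 0, 0))


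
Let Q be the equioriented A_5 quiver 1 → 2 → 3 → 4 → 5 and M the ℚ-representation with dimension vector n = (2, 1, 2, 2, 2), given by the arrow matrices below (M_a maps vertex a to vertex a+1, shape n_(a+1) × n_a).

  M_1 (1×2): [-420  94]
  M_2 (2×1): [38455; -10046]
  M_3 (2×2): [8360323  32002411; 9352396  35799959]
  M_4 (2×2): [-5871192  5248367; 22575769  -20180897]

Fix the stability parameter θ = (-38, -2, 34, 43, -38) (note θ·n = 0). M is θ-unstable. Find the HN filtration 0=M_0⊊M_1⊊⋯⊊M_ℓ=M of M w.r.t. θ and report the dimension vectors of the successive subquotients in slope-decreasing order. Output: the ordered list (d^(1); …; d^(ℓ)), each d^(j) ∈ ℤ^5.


Interval decomposition of M: I[1,1], I[1,5], I[3,5].
HN type (ℓ=3): μ^(1)=13; μ^(2)=-2; μ^(3)=-38

((0, 0, 2, 2, 2); (0, 1, 0, 0, 0); (2, 0, 0, 0, 0))


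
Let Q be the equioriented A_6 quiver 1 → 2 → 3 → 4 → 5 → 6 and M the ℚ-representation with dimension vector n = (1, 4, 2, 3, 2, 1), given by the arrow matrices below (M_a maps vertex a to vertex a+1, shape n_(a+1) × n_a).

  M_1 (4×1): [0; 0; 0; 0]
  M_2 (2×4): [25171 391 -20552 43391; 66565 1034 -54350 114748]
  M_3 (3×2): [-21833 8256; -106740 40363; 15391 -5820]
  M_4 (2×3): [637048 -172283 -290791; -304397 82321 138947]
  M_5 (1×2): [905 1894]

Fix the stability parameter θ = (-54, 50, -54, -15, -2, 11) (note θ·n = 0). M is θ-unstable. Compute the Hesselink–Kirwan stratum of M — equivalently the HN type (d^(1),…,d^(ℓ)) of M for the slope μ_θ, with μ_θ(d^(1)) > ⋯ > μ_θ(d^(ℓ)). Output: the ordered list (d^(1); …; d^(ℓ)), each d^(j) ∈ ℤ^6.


Via rank(M_{q-1}∘⋯∘M_p): M ≅ I[1,1], I[2,2]^2, I[2,5], I[2,6], I[4,4].
μ_θ-semistable layers: μ^(1)=50; μ^(2)=11; μ^(3)=-2; μ^(4)=-19/3; μ^(5)=-15; μ^(6)=-54

((0, 2, 0, 0, 0, 0); (0, 0, 0, 0, 0, 1); (0, 0, 0, 0, 2, 0); (0, 2, 2, 2, 0, 0); (0, 0, 0, 1, 0, 0); (1, 0, 0, 0, 0, 0))


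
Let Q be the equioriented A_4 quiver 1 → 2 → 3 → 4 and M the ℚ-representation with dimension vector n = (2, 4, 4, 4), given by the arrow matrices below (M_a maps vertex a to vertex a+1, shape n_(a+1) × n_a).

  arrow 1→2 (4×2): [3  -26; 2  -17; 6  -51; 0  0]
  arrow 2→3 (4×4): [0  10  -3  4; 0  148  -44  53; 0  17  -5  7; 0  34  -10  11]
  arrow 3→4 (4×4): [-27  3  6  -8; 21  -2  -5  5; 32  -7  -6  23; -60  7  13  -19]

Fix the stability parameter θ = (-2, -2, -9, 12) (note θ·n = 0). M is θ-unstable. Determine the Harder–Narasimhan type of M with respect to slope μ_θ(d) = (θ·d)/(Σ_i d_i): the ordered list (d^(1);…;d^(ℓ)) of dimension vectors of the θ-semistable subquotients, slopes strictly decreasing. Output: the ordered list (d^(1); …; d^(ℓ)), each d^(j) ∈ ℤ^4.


Via rank(M_{q-1}∘⋯∘M_p): M ≅ I[1,2], I[1,4], I[2,4]^2, I[3,3], I[4,4].
μ_θ-semistable layers: μ^(1)=12; μ^(2)=-2; μ^(3)=-13/3; μ^(4)=-11/2; μ^(5)=-9

((0, 0, 0, 4); (1, 1, 0, 0); (1, 1, 1, 0); (0, 2, 2, 0); (0, 0, 1, 0))


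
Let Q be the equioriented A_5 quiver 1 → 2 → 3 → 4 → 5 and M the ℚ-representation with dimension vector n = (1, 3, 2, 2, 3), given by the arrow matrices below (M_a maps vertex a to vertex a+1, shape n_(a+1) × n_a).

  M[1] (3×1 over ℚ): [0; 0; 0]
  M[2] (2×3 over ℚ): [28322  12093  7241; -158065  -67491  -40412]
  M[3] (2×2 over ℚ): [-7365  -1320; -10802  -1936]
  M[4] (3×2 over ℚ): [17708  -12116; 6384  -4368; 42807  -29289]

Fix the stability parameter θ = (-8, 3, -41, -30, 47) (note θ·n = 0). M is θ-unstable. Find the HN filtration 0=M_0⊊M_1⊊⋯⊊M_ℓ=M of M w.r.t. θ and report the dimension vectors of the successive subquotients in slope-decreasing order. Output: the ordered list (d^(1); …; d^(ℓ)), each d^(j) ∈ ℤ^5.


Interval decomposition of M: I[1,1], I[2,2], I[2,3], I[2,5], I[4,4], I[5,5]^2.
HN type (ℓ=6): μ^(1)=47; μ^(2)=3; μ^(3)=-8; μ^(4)=-19; μ^(5)=-68/3; μ^(6)=-30

((0, 0, 0, 0, 3); (0, 1, 0, 0, 0); (1, 0, 0, 0, 0); (0, 1, 1, 0, 0); (0, 1, 1, 1, 0); (0, 0, 0, 1, 0))


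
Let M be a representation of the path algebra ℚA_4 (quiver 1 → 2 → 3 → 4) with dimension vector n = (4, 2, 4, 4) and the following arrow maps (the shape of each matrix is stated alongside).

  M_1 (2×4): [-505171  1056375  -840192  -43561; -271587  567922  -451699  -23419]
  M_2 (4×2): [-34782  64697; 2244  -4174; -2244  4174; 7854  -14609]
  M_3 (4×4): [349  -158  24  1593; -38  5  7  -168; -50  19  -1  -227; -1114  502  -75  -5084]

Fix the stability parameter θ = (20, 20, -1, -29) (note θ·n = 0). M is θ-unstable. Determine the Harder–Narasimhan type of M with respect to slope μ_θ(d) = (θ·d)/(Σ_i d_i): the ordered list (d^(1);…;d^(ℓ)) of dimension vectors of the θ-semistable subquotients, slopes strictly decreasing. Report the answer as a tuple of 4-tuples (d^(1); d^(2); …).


Interval decomposition of M: I[1,1]^2, I[1,2], I[1,4], I[3,4]^3.
HN type (ℓ=3): μ^(1)=20; μ^(2)=5/2; μ^(3)=-15

((3, 1, 0, 0); (1, 1, 1, 1); (0, 0, 3, 3))


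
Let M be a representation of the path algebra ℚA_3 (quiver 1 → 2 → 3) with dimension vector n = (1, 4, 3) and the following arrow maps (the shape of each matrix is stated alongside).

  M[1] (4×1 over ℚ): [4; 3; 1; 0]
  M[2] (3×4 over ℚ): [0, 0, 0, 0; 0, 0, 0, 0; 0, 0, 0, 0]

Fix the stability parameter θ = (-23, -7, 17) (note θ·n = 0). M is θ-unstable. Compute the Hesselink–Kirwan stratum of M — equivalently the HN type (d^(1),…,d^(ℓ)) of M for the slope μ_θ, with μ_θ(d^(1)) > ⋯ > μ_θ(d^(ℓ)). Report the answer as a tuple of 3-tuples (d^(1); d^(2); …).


Interval decomposition of M: I[1,2], I[2,2]^3, I[3,3]^3.
HN type (ℓ=3): μ^(1)=17; μ^(2)=-7; μ^(3)=-23

((0, 0, 3); (0, 4, 0); (1, 0, 0))


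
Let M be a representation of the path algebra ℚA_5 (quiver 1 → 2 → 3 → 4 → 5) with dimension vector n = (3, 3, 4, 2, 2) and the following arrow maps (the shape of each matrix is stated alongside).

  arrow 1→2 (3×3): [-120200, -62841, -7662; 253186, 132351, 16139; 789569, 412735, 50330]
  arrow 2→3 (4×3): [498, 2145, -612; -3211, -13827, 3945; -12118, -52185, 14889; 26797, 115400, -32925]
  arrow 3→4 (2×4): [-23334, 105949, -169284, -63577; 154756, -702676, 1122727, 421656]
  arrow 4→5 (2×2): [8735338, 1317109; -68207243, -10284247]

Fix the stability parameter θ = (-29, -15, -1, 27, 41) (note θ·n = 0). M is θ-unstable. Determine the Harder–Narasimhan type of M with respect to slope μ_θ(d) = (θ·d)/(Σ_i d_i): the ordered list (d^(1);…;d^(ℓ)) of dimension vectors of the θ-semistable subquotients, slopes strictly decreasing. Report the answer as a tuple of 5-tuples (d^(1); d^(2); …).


Barcode: M ≅ I[1,3], I[1,5]^2, I[3,3]. HN layers by μ_θ (5 steps, strictly decreasing):
  μ^(1)=41; μ^(2)=27; μ^(3)=-1; μ^(4)=-15; μ^(5)=-29

((0, 0, 0, 0, 2); (0, 0, 0, 2, 0); (0, 0, 4, 0, 0); (0, 3, 0, 0, 0); (3, 0, 0, 0, 0))


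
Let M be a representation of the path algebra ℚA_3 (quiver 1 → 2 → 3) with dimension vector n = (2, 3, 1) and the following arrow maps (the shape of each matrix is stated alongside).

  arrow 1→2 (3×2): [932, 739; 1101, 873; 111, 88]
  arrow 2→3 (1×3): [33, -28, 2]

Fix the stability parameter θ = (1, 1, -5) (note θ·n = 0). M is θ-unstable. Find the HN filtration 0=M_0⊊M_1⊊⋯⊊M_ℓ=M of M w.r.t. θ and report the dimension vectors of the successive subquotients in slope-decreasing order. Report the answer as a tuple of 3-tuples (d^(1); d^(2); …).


Barcode: M ≅ I[1,2], I[1,3], I[2,2]. HN layers by μ_θ (2 steps, strictly decreasing):
  μ^(1)=1; μ^(2)=-1

((1, 2, 0); (1, 1, 1))


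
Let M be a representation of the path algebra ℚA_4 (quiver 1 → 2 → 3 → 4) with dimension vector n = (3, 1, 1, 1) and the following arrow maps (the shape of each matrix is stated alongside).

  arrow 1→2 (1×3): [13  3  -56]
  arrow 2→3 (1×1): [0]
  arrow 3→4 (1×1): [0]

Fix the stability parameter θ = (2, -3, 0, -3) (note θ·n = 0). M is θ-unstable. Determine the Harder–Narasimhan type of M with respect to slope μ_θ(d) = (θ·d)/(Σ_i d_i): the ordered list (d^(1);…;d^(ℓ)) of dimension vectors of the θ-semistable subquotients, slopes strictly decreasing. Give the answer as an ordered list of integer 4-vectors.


Interval decomposition of M: I[1,1]^2, I[1,2], I[3,3], I[4,4].
HN type (ℓ=4): μ^(1)=2; μ^(2)=0; μ^(3)=-1/2; μ^(4)=-3

((2, 0, 0, 0); (0, 0, 1, 0); (1, 1, 0, 0); (0, 0, 0, 1))


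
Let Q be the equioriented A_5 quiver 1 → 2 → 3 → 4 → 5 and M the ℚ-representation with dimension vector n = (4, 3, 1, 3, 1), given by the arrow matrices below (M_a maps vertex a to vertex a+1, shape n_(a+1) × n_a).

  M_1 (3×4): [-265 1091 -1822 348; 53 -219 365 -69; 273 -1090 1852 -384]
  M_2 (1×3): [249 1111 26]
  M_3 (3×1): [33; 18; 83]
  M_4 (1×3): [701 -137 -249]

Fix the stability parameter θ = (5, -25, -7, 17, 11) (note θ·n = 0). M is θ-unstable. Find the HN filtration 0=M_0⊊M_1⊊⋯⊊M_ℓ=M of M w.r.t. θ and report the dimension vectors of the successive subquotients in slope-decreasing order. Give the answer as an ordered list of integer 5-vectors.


Interval decomposition of M: I[1,1], I[1,2]^2, I[1,4], I[4,4], I[4,5].
HN type (ℓ=5): μ^(1)=17; μ^(2)=14; μ^(3)=5; μ^(4)=-7; μ^(5)=-10

((0, 0, 0, 2, 0); (0, 0, 0, 1, 1); (1, 0, 0, 0, 0); (0, 0, 1, 0, 0); (3, 3, 0, 0, 0))


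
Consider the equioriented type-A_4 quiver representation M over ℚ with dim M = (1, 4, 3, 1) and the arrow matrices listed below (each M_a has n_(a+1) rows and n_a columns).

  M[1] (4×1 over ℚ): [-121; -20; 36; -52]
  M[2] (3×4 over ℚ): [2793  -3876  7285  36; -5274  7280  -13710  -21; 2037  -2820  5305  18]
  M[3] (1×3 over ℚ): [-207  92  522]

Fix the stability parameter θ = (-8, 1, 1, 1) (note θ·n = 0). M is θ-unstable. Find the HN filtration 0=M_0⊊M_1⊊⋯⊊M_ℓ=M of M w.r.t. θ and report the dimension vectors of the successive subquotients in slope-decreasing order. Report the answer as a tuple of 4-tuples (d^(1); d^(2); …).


Barcode: M ≅ I[1,4], I[2,2]^2, I[2,3], I[3,3]. HN layers by μ_θ (2 steps, strictly decreasing):
  μ^(1)=1; μ^(2)=-8

((0, 4, 3, 1); (1, 0, 0, 0))


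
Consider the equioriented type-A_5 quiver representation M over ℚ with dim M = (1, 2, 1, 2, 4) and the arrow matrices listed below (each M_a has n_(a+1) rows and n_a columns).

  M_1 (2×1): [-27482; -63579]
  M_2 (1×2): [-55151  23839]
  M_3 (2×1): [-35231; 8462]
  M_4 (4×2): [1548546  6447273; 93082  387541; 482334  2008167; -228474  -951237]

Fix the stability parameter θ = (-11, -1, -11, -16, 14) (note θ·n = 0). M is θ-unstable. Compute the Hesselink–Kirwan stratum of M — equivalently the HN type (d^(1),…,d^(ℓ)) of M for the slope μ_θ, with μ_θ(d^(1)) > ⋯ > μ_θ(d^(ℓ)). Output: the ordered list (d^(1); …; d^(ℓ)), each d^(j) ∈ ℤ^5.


Barcode: M ≅ I[1,4], I[2,2], I[4,5], I[5,5]^3. HN layers by μ_θ (5 steps, strictly decreasing):
  μ^(1)=14; μ^(2)=-1; μ^(3)=-28/3; μ^(4)=-11; μ^(5)=-16

((0, 0, 0, 0, 4); (0, 1, 0, 0, 0); (0, 1, 1, 1, 0); (1, 0, 0, 0, 0); (0, 0, 0, 1, 0))


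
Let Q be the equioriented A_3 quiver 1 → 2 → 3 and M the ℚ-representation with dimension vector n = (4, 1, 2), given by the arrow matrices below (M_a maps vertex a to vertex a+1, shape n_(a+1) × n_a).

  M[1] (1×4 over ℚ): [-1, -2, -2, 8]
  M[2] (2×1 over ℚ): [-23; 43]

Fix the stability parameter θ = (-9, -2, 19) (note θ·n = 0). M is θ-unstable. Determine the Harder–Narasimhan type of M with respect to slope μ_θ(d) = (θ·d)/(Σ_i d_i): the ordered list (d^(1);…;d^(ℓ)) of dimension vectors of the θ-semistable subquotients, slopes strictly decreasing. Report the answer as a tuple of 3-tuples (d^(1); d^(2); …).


Barcode: M ≅ I[1,1]^3, I[1,3], I[3,3]. HN layers by μ_θ (3 steps, strictly decreasing):
  μ^(1)=19; μ^(2)=-2; μ^(3)=-9

((0, 0, 2); (0, 1, 0); (4, 0, 0))


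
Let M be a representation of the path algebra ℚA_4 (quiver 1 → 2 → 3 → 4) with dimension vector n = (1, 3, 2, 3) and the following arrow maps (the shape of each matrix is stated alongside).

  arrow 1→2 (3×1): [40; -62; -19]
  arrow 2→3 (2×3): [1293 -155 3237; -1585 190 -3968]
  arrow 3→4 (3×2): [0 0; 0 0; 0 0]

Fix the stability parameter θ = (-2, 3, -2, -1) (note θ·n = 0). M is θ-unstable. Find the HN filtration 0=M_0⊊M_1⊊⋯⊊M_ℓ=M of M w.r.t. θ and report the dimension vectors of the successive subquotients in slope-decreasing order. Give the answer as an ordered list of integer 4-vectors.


Barcode: M ≅ I[1,3], I[2,2], I[2,3], I[4,4]^3. HN layers by μ_θ (4 steps, strictly decreasing):
  μ^(1)=3; μ^(2)=1/2; μ^(3)=-1; μ^(4)=-2

((0, 1, 0, 0); (0, 2, 2, 0); (0, 0, 0, 3); (1, 0, 0, 0))


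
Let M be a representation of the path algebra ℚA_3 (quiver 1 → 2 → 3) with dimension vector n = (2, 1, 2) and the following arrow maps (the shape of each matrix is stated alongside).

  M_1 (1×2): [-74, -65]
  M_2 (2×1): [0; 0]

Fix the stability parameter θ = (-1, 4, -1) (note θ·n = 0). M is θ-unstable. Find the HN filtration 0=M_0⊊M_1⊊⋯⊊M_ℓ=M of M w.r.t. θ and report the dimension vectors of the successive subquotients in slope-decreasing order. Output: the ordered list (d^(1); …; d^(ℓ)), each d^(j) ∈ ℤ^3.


Barcode: M ≅ I[1,1], I[1,2], I[3,3]^2. HN layers by μ_θ (2 steps, strictly decreasing):
  μ^(1)=4; μ^(2)=-1

((0, 1, 0); (2, 0, 2))


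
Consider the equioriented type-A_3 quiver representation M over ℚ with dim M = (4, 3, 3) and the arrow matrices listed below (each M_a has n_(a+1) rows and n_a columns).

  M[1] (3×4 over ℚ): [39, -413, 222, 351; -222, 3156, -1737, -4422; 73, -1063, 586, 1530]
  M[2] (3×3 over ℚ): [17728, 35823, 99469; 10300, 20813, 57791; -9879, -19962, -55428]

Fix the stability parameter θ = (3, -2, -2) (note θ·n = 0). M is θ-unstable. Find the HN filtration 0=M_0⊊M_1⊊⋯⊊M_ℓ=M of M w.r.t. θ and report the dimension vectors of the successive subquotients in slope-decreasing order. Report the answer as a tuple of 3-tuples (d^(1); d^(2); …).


Interval decomposition of M: I[1,1], I[1,2], I[1,3]^2, I[3,3].
HN type (ℓ=4): μ^(1)=3; μ^(2)=1/2; μ^(3)=-1/3; μ^(4)=-2

((1, 0, 0); (1, 1, 0); (2, 2, 2); (0, 0, 1))


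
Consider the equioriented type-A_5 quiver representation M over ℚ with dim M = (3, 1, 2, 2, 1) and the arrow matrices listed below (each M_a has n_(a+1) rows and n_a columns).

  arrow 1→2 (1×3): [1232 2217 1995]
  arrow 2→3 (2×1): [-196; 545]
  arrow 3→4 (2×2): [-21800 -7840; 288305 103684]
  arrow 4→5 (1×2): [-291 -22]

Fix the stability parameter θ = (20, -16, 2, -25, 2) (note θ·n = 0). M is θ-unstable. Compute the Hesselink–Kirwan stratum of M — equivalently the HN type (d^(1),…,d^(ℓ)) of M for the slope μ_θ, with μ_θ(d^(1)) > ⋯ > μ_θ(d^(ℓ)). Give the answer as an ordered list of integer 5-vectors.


Via rank(M_{q-1}∘⋯∘M_p): M ≅ I[1,1]^2, I[1,3], I[3,5], I[4,4].
μ_θ-semistable layers: μ^(1)=20; μ^(2)=2; μ^(3)=-23/2; μ^(4)=-25

((2, 0, 0, 0, 0); (1, 1, 1, 0, 1); (0, 0, 1, 1, 0); (0, 0, 0, 1, 0))


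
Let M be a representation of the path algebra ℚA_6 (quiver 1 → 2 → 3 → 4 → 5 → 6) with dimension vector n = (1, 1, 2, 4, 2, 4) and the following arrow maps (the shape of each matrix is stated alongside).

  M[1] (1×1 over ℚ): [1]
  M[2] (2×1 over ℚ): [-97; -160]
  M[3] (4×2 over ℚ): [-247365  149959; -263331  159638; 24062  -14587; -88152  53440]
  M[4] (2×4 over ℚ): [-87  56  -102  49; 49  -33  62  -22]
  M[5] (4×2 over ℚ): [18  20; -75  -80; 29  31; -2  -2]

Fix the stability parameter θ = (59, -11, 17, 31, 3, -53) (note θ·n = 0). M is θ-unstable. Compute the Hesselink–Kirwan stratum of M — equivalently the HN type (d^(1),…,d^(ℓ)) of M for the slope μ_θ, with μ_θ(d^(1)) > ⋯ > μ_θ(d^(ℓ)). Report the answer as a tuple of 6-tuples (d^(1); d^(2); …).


Barcode: M ≅ I[1,6], I[3,6], I[4,4]^2, I[6,6]^2. HN layers by μ_θ (4 steps, strictly decreasing):
  μ^(1)=31; μ^(2)=23/3; μ^(3)=-1/2; μ^(4)=-53

((0, 0, 0, 2, 0, 0); (1, 1, 1, 1, 1, 1); (0, 0, 1, 1, 1, 1); (0, 0, 0, 0, 0, 2))


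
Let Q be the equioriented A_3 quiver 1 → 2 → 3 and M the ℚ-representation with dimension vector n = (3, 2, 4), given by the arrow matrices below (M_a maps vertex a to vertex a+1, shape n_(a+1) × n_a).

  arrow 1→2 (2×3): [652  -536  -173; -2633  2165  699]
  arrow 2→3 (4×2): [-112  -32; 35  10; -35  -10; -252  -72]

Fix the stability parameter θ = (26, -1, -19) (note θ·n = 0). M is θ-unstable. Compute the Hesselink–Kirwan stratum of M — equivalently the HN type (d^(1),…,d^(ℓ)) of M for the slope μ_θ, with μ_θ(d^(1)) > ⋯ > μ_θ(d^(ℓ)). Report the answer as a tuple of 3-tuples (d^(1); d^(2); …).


Interval decomposition of M: I[1,1], I[1,2], I[1,3], I[3,3]^3.
HN type (ℓ=4): μ^(1)=26; μ^(2)=25/2; μ^(3)=2; μ^(4)=-19

((1, 0, 0); (1, 1, 0); (1, 1, 1); (0, 0, 3))


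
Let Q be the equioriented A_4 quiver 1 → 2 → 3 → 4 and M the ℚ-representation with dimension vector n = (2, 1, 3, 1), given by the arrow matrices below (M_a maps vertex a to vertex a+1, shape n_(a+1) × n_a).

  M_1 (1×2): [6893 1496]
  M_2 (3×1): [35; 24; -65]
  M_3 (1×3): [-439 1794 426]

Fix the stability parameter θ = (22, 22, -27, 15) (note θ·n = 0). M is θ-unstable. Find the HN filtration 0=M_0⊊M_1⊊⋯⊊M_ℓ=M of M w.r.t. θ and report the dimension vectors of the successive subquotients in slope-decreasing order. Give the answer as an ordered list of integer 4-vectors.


Via rank(M_{q-1}∘⋯∘M_p): M ≅ I[1,1], I[1,4], I[3,3]^2.
μ_θ-semistable layers: μ^(1)=22; μ^(2)=15; μ^(3)=17/3; μ^(4)=-27

((1, 0, 0, 0); (0, 0, 0, 1); (1, 1, 1, 0); (0, 0, 2, 0))


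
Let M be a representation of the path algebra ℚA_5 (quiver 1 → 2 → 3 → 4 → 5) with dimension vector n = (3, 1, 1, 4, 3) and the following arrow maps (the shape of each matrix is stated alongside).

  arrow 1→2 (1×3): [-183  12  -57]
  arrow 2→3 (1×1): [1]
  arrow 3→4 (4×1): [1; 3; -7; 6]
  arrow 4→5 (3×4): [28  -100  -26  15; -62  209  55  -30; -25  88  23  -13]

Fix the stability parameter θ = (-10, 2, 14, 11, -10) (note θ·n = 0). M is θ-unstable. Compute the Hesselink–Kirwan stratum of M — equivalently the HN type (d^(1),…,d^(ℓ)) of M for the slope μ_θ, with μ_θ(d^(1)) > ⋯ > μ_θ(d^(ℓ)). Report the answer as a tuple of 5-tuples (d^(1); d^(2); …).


Via rank(M_{q-1}∘⋯∘M_p): M ≅ I[1,1]^2, I[1,4], I[4,5]^3.
μ_θ-semistable layers: μ^(1)=25/2; μ^(2)=2; μ^(3)=1/2; μ^(4)=-10

((0, 0, 1, 1, 0); (0, 1, 0, 0, 0); (0, 0, 0, 3, 3); (3, 0, 0, 0, 0))


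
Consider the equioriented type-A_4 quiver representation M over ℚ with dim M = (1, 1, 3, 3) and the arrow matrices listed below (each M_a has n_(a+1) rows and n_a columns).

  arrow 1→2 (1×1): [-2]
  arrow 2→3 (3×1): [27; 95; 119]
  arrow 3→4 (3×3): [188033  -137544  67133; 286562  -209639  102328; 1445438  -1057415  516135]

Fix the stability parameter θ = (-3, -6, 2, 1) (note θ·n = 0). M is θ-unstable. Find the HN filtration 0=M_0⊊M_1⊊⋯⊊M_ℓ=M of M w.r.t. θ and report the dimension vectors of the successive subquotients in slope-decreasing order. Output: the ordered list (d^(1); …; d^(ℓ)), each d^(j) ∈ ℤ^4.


Via rank(M_{q-1}∘⋯∘M_p): M ≅ I[1,4], I[3,4]^2.
μ_θ-semistable layers: μ^(1)=3/2; μ^(2)=-9/2

((0, 0, 3, 3); (1, 1, 0, 0))


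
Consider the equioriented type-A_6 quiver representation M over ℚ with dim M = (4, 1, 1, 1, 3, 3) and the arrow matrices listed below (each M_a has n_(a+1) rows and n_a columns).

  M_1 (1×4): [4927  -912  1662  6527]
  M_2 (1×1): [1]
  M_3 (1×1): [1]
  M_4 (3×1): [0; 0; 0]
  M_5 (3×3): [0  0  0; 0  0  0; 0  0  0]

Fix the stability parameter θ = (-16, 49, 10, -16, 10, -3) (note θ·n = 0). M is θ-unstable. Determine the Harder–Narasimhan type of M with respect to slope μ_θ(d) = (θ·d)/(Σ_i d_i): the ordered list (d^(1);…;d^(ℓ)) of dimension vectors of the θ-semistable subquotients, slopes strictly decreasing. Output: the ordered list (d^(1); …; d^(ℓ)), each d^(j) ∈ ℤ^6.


Interval decomposition of M: I[1,1]^3, I[1,4], I[5,5]^3, I[6,6]^3.
HN type (ℓ=4): μ^(1)=43/3; μ^(2)=10; μ^(3)=-3; μ^(4)=-16

((0, 1, 1, 1, 0, 0); (0, 0, 0, 0, 3, 0); (0, 0, 0, 0, 0, 3); (4, 0, 0, 0, 0, 0))


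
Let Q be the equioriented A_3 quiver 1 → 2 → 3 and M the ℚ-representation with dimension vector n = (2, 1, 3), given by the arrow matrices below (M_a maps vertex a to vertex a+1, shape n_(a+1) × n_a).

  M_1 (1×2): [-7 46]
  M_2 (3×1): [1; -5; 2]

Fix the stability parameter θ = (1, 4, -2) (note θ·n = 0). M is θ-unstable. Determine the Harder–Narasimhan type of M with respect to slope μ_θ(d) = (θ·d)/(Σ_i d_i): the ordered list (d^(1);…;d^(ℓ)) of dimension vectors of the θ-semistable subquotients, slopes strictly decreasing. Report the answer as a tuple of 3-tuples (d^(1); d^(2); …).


Interval decomposition of M: I[1,1], I[1,3], I[3,3]^2.
HN type (ℓ=2): μ^(1)=1; μ^(2)=-2

((2, 1, 1); (0, 0, 2))


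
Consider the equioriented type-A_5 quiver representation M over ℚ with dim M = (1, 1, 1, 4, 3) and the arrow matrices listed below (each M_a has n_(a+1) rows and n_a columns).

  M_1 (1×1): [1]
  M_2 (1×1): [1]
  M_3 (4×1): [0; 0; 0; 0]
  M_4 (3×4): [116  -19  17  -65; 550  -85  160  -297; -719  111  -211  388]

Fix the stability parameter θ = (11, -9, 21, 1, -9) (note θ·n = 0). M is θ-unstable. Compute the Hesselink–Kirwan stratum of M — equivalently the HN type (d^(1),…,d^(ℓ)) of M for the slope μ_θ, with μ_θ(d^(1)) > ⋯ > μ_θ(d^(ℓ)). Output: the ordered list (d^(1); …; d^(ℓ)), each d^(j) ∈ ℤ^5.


Via rank(M_{q-1}∘⋯∘M_p): M ≅ I[1,3], I[4,4], I[4,5]^3.
μ_θ-semistable layers: μ^(1)=21; μ^(2)=1; μ^(3)=-4

((0, 0, 1, 0, 0); (1, 1, 0, 1, 0); (0, 0, 0, 3, 3))


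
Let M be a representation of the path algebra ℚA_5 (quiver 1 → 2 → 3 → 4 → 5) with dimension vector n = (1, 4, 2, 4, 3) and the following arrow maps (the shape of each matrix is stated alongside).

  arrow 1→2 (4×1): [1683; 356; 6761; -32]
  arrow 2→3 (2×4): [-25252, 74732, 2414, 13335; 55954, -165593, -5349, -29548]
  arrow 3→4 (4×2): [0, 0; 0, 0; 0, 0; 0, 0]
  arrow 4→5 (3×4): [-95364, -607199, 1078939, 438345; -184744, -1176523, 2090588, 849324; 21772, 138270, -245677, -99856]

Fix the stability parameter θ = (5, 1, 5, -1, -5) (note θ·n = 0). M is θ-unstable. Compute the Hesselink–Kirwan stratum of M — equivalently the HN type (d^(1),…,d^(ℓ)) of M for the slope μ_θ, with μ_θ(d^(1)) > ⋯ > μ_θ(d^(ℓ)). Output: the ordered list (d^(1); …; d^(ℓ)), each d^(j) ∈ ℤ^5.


Interval decomposition of M: I[1,3], I[2,2]^2, I[2,3], I[4,4], I[4,5]^3.
HN type (ℓ=5): μ^(1)=5; μ^(2)=3; μ^(3)=1; μ^(4)=-1; μ^(5)=-3

((0, 0, 2, 0, 0); (1, 1, 0, 0, 0); (0, 3, 0, 0, 0); (0, 0, 0, 1, 0); (0, 0, 0, 3, 3))


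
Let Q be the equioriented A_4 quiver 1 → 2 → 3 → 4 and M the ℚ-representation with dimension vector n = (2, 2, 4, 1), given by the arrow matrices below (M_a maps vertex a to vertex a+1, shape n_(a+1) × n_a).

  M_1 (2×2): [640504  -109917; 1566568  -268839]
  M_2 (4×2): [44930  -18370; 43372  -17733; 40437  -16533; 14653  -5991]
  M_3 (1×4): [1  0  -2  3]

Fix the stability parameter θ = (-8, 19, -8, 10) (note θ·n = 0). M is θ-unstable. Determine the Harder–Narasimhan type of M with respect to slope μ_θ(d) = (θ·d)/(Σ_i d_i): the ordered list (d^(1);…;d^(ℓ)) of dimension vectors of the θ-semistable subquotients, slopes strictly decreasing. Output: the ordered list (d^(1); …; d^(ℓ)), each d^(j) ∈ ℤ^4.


Via rank(M_{q-1}∘⋯∘M_p): M ≅ I[1,1], I[1,4], I[2,3], I[3,3]^2.
μ_θ-semistable layers: μ^(1)=10; μ^(2)=11/2; μ^(3)=-8

((0, 0, 0, 1); (0, 2, 2, 0); (2, 0, 2, 0))


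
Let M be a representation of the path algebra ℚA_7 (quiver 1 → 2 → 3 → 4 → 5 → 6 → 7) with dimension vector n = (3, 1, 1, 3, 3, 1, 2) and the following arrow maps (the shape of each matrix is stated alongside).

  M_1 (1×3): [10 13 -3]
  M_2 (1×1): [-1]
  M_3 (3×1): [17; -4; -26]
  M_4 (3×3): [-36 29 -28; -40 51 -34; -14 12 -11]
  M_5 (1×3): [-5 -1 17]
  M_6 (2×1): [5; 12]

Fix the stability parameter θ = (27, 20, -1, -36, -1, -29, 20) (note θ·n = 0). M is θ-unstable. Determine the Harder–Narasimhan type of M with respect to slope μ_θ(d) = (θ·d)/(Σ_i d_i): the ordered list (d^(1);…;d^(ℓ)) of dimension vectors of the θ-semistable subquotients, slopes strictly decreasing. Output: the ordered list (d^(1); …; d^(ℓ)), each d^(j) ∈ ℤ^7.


Barcode: M ≅ I[1,1]^2, I[1,4], I[4,5], I[4,7], I[5,5], I[7,7]. HN layers by μ_θ (6 steps, strictly decreasing):
  μ^(1)=27; μ^(2)=20; μ^(3)=5/2; μ^(4)=-1; μ^(5)=-15; μ^(6)=-36

((2, 0, 0, 0, 0, 0, 0); (0, 0, 0, 0, 0, 0, 2); (1, 1, 1, 1, 0, 0, 0); (0, 0, 0, 0, 2, 0, 0); (0, 0, 0, 0, 1, 1, 0); (0, 0, 0, 2, 0, 0, 0))


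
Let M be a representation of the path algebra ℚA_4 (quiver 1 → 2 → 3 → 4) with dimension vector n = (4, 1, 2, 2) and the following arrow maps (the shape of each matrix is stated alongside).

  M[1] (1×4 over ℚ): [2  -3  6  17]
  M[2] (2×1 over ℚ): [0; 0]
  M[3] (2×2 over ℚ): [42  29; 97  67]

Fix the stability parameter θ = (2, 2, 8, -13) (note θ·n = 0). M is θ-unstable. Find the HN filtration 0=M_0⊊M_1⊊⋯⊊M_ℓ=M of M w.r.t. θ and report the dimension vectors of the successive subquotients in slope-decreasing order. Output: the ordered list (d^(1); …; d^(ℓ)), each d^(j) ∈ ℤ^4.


Barcode: M ≅ I[1,1]^3, I[1,2], I[3,4]^2. HN layers by μ_θ (2 steps, strictly decreasing):
  μ^(1)=2; μ^(2)=-5/2

((4, 1, 0, 0); (0, 0, 2, 2))


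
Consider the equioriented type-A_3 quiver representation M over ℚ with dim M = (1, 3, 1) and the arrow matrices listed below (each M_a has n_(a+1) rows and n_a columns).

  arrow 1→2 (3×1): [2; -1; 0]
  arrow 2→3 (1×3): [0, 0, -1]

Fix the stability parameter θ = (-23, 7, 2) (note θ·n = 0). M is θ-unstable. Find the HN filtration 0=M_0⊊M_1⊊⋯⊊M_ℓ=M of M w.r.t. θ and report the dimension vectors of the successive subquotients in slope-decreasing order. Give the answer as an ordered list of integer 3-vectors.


Via rank(M_{q-1}∘⋯∘M_p): M ≅ I[1,2], I[2,2], I[2,3].
μ_θ-semistable layers: μ^(1)=7; μ^(2)=9/2; μ^(3)=-23

((0, 2, 0); (0, 1, 1); (1, 0, 0))


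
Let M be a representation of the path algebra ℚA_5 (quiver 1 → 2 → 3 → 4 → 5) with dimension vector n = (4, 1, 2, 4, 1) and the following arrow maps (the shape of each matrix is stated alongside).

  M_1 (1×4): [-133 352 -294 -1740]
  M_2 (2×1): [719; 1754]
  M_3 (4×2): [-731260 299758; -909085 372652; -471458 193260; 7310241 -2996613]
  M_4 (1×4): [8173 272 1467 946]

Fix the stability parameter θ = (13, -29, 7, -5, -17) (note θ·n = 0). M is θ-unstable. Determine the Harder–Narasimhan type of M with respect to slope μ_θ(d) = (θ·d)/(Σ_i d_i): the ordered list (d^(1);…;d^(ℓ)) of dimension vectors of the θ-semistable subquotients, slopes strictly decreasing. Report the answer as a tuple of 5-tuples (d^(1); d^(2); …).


Interval decomposition of M: I[1,1]^3, I[1,4], I[3,4], I[4,4], I[4,5].
HN type (ℓ=5): μ^(1)=13; μ^(2)=1; μ^(3)=-5; μ^(4)=-8; μ^(5)=-11

((3, 0, 0, 0, 0); (0, 0, 2, 2, 0); (0, 0, 0, 1, 0); (1, 1, 0, 0, 0); (0, 0, 0, 1, 1))


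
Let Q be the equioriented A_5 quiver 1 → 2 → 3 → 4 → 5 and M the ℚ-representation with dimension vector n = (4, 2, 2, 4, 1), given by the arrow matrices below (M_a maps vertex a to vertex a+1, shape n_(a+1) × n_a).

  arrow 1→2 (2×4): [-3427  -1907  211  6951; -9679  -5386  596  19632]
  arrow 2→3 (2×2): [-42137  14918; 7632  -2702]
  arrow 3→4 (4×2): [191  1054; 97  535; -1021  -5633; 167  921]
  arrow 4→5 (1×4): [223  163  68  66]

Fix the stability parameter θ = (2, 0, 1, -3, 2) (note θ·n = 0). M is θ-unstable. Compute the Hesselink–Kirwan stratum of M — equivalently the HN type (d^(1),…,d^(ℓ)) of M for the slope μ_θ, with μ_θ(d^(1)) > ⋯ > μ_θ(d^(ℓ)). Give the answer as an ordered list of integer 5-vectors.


Barcode: M ≅ I[1,1]^2, I[1,4], I[1,5], I[4,4]^2. HN layers by μ_θ (3 steps, strictly decreasing):
  μ^(1)=2; μ^(2)=0; μ^(3)=-3

((2, 0, 0, 0, 1); (2, 2, 2, 2, 0); (0, 0, 0, 2, 0))


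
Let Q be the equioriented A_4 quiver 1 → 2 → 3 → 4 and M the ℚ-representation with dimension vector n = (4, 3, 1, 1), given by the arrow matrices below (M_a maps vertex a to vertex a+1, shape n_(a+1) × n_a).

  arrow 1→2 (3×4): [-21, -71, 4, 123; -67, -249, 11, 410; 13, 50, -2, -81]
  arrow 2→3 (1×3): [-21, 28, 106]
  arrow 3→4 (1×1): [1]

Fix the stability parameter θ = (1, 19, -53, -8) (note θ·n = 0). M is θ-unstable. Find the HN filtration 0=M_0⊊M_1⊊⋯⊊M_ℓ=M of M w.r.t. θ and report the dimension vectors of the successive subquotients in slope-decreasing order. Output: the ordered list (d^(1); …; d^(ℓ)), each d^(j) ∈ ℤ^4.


Via rank(M_{q-1}∘⋯∘M_p): M ≅ I[1,1], I[1,2]^2, I[1,4].
μ_θ-semistable layers: μ^(1)=19; μ^(2)=1; μ^(3)=-8; μ^(4)=-11

((0, 2, 0, 0); (3, 0, 0, 0); (0, 0, 0, 1); (1, 1, 1, 0))


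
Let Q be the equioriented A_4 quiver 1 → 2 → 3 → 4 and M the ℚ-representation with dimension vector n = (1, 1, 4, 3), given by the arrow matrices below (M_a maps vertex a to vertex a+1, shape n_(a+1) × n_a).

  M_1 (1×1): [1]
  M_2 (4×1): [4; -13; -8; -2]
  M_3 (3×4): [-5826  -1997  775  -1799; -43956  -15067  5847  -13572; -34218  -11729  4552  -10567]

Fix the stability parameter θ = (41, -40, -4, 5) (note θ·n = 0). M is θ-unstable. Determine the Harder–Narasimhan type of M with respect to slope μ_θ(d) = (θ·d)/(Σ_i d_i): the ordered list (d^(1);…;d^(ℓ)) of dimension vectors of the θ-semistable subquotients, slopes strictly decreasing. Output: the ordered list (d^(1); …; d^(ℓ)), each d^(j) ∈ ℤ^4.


Barcode: M ≅ I[1,4], I[3,3], I[3,4]^2. HN layers by μ_θ (3 steps, strictly decreasing):
  μ^(1)=5; μ^(2)=-1; μ^(3)=-4

((0, 0, 0, 3); (1, 1, 1, 0); (0, 0, 3, 0))


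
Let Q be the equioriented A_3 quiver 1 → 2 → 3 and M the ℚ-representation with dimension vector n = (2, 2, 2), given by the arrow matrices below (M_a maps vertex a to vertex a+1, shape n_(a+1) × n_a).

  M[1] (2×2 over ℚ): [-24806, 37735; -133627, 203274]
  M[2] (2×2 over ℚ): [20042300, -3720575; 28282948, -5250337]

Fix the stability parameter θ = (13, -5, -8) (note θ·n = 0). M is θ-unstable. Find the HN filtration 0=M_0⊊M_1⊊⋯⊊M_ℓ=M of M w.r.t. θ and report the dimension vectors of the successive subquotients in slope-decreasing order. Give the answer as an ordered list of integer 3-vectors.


Via rank(M_{q-1}∘⋯∘M_p): M ≅ I[1,2], I[1,3], I[3,3].
μ_θ-semistable layers: μ^(1)=4; μ^(2)=0; μ^(3)=-8

((1, 1, 0); (1, 1, 1); (0, 0, 1))


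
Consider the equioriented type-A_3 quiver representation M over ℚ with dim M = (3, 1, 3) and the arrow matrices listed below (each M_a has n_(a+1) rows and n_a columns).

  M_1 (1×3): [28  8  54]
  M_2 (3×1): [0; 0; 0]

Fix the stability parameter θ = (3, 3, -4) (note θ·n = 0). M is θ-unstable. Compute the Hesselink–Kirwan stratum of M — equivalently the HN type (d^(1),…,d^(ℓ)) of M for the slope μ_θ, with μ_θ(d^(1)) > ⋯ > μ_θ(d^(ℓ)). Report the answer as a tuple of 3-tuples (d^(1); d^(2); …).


Interval decomposition of M: I[1,1]^2, I[1,2], I[3,3]^3.
HN type (ℓ=2): μ^(1)=3; μ^(2)=-4

((3, 1, 0); (0, 0, 3))


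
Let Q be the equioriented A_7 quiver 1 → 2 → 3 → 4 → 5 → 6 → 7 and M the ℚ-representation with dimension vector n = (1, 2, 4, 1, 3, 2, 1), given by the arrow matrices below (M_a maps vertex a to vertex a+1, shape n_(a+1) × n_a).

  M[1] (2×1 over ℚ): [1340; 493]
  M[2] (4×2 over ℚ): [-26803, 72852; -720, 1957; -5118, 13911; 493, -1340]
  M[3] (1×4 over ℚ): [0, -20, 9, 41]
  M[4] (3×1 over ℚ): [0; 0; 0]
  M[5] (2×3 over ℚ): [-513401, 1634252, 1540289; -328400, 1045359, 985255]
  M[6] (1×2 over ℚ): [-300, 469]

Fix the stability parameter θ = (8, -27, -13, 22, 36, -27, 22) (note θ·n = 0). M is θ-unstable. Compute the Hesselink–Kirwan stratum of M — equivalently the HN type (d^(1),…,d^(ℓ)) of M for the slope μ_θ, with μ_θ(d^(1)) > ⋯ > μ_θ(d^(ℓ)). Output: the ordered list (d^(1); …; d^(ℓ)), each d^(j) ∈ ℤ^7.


Interval decomposition of M: I[1,4], I[2,3], I[3,3]^2, I[5,5], I[5,6], I[5,7].
HN type (ℓ=6): μ^(1)=36; μ^(2)=22; μ^(3)=9/2; μ^(4)=-32/3; μ^(5)=-13; μ^(6)=-27

((0, 0, 0, 0, 1, 0, 0); (0, 0, 0, 1, 0, 0, 1); (0, 0, 0, 0, 2, 2, 0); (1, 1, 1, 0, 0, 0, 0); (0, 0, 3, 0, 0, 0, 0); (0, 1, 0, 0, 0, 0, 0))
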